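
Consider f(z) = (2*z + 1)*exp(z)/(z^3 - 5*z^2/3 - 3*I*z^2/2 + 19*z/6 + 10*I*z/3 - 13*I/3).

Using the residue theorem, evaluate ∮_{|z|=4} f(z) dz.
By the residue theorem, ∮_C f(z) dz = 2πi · (sum of the residues of f at the poles inside |z| = 4).

The denominator factors as (z - 1 + 3*I/2)*(z - 2/3 - I)*(z - 2*I), so the singularities of f are simple poles at z = 1 - 3*I/2, z = 2/3 + I, z = 2*I.
  |1 - 3*I/2|² = 13/4 < 16 = 4², so this pole is inside the contour.
  |2/3 + I|² = 13/9 < 16 = 4², so this pole is inside the contour.
  |2*I|² = 4 < 16 = 4², so this pole is inside the contour.

With P(z) = (2*z + 1)*exp(z) and Q(z) = z^3 - 5*z^2/3 - 3*I*z^2/2 + 19*z/6 + 10*I*z/3 - 13*I/3, each pole is simple, so Res(f, z₀) = P(z₀)/Q'(z₀) with Q'(z) = 3*z^2 - 10*z/3 - 3*I*z + 19/6 + 10*I/3.
  Res(f, 1 - 3*I/2) = P(1 - 3*I/2)/Q'(1 - 3*I/2) = ((3 - 3*I)*exp(1 - 3*I/2))/(-101/12 - 11*I/3) = (-2052/12137 + 5220*I/12137)*exp(1 - 3*I/2)
  Res(f, 2/3 + I) = P(2/3 + I)/Q'(2/3 + I) = ((7/3 + 2*I)*exp(2/3 + I))/(41/18 + 2*I) = (3018/2977 - 36*I/2977)*exp(2/3 + I)
  Res(f, 2*I) = P(2*I)/Q'(2*I) = ((1 + 4*I)*exp(2*I))/(-17/6 - 10*I/3) = (-582/689 - 288*I/689)*exp(2*I)

Sum of residues inside C: (-582/689 - 288*I/689)*exp(2*I) + (-2052/12137 + 5220*I/12137)*exp(1 - 3*I/2) + (3018/2977 - 36*I/2977)*exp(2/3 + I)
∮_C f(z) dz = 2πi · ((-582/689 - 288*I/689)*exp(2*I) + (-2052/12137 + 5220*I/12137)*exp(1 - 3*I/2) + (3018/2977 - 36*I/2977)*exp(2/3 + I)) = pi*(576/689 - 1164*I/689)*exp(2*I) + pi*(72/2977 + 6036*I/2977)*exp(2/3 + I) + pi*(-10440/12137 - 4104*I/12137)*exp(1 - 3*I/2)

Final answer: pi*(576/689 - 1164*I/689)*exp(2*I) + pi*(72/2977 + 6036*I/2977)*exp(2/3 + I) + pi*(-10440/12137 - 4104*I/12137)*exp(1 - 3*I/2)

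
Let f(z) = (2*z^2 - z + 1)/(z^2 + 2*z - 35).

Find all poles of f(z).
{-7, 5}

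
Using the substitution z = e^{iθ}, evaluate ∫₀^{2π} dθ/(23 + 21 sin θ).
Call the integral J. The integrand is 2π-periodic and we integrate over a full period, so shifting θ does not change the value (θ → θ + π/2 turns sin θ into cos θ). Hence
  J = ∫₀^{2π} dθ/(23 + 21 cos θ).
Put z = e^{iθ}: then cos θ = (z + 1/z)/2, dθ = dz/(iz), and z runs once counterclockwise around |z| = 1:
  J = ∮_{|z|=1} 1/(23 + 21*(z + 1/z)/2) · dz/(iz) = (2/i) ∮_{|z|=1} dz/(21*z^2 + 46*z + 21).
The roots of 21*z^2 + 46*z + 21 are z = (-23 ± sqrt(23^2 - 21^2))/21, with sqrt(88) = 2*sqrt(22); their product is 1, so only z₊ = -23/21 + 2*sqrt(22)/21 lies inside the unit circle (z₋ = -23/21 - 2*sqrt(22)/21 lies outside).
z₊ is a simple zero of q(z) = 21*z^2 + 46*z + 21, so Res(1/q, z₊) = 1/q'(z₊) with q'(z) = 42*z + 46; and q'(z₊) = 21*(z₊ - z₋) = 4*sqrt(22).
Therefore J = (2/i) · 2πi · 1/(4*sqrt(22)) = 2*pi/(2*sqrt(22)) = sqrt(22)*pi/22

Final answer: sqrt(22)*pi/22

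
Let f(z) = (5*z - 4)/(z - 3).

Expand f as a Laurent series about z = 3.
Put w = z - (3), i.e. z = w + 3. The denominator is w, so it suffices to rewrite the numerator in powers of w.

P(z) = 5*z - 4
P(w + 3) = 11 + 5*w

Dividing each term by w:
  f = 11/w + 5

Substituting back w = z - 3:
  f(z) = 11/(z - 3) + 5

The series is finite because the numerator is a polynomial; the negative powers form the principal part, and the coefficient of 1/(z - 3) gives Res(f, 3) = 11.

Final answer: 11/(z - 3) + 5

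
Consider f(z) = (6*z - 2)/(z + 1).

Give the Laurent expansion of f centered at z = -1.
Put w = z - (-1), i.e. z = w - 1. The denominator is w, so it suffices to rewrite the numerator in powers of w.

P(z) = 6*z - 2
P(w - 1) = -8 + 6*w

Dividing each term by w:
  f = -8/w + 6

Substituting back w = z + 1:
  f(z) = -8/(z + 1) + 6

The series is finite because the numerator is a polynomial; the negative powers form the principal part, and the coefficient of 1/(z + 1) gives Res(f, -1) = -8.

Final answer: -8/(z + 1) + 6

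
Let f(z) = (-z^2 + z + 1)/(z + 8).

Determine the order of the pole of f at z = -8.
1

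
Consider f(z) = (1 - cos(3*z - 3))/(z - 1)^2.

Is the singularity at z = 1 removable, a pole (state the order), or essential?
Let u = z - 1. The argument of cos is 3*z - 3 = 3u, so
  f = (1 - cos(3u))/u^2 = ((3u)^2/2 - (3u)^4/24 + ...)/u^2 = 9/2 - (27/8)*u^2 + ...
The Laurent expansion about u = 0 has no negative powers; equivalently lim_{z→1} f(z) = 9/2 exists and is finite.
So the singularity is removable.

Final answer: removable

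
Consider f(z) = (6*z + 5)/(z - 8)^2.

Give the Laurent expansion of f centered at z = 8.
Put w = z - (8), i.e. z = w + 8. The denominator is w^2, so it suffices to rewrite the numerator in powers of w.

P(z) = 6*z + 5
P(w + 8) = 53 + 6*w

Dividing each term by w^2:
  f = 53/w^2 + 6/w

Substituting back w = z - 8:
  f(z) = 53/(z - 8)^2 + 6/(z - 8)

The series is finite because the numerator is a polynomial; the negative powers form the principal part, and the coefficient of 1/(z - 8) gives Res(f, 8) = 6.

Final answer: 53/(z - 8)^2 + 6/(z - 8)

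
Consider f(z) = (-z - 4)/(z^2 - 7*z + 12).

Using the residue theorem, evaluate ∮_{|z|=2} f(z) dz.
By the residue theorem, ∮_C f(z) dz = 2πi · (sum of the residues of f at the poles inside |z| = 2).

The denominator factors as (z - 3)*(z - 4), so the singularities of f are simple poles at z = 3, z = 4.
  |3|² = 9 > 4 = 2², so this pole is outside the contour.
  |4|² = 16 > 4 = 2², so this pole is outside the contour.

No pole lies inside the contour, so f is analytic on and inside C and the integral is 0 (Cauchy's theorem).

Final answer: 0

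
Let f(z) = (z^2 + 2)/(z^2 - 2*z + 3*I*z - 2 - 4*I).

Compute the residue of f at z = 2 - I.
Write f(z) = P(z)/Q(z) with P(z) = z^2 + 2 and Q(z) = z^2 - 2*z + 3*I*z - 2 - 4*I.
The denominator factors as Q(z) = (z - 2 + I)*(z + 2*I), so z = 2 - I is a simple zero of Q and P is analytic there; z = 2 - I is therefore a simple pole and
  Res(f, z₀) = P(z₀)/Q'(z₀).

Q'(z) = 2*z - 2 + 3*I, so Q'(2 - I) = 2 + I.
P(2 - I) = 5 - 4*I.

Res(f, 2 - I) = (5 - 4*I)/(2 + I) = 6/5 - 13*I/5

Final answer: 6/5 - 13*I/5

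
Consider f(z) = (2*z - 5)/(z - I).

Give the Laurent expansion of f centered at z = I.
Put w = z - (I), i.e. z = w + I. The denominator is w, so it suffices to rewrite the numerator in powers of w.

P(z) = 2*z - 5
P(w + I) = -5 + 2*I + 2*w

Dividing each term by w:
  f = (-5 + 2*I)/w + 2

Substituting back w = z - I:
  f(z) = (-5 + 2*I)/(z - I) + 2

The series is finite because the numerator is a polynomial; the negative powers form the principal part, and the coefficient of 1/(z - I) gives Res(f, I) = -5 + 2*I.

Final answer: (-5 + 2*I)/(z - I) + 2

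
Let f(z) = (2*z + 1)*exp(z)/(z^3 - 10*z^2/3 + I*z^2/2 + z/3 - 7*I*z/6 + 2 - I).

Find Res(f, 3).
Write f(z) = P(z)/Q(z) with P(z) = (2*z + 1)*exp(z) and Q(z) = z^3 - 10*z^2/3 + I*z^2/2 + z/3 - 7*I*z/6 + 2 - I.
The denominator factors as Q(z) = (z - 3)*(z - 1 + I/2)*(z + 2/3), so z = 3 is a simple zero of Q and P is analytic there; z = 3 is therefore a simple pole and
  Res(f, z₀) = P(z₀)/Q'(z₀).

Q'(z) = 3*z^2 - 20*z/3 + I*z + 1/3 - 7*I/6, so Q'(3) = 22/3 + 11*I/6.
P(3) = 7*exp(3).

Res(f, 3) = (7*exp(3))/(22/3 + 11*I/6) = (168/187 - 42*I/187)*exp(3)

Final answer: (168/187 - 42*I/187)*exp(3)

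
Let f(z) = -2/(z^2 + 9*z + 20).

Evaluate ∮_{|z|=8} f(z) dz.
0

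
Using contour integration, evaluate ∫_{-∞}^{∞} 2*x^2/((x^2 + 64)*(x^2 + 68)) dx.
Let f(z) = 2*z^2/((z^2 + 64)*(z^2 + 68)). The denominator has no real zeros and deg Q - deg P = 2 ≥ 2, so the integral of f over the upper semicircle |z| = R tends to 0 as R → ∞. Closing the contour in the upper half-plane,
  ∫_{-∞}^{∞} f(x) dx = 2πi · Σ Res(f, z_k)  over the poles with Im z_k > 0.

Zeros of the denominator: z^2 + 64 = 0 gives z = ±8*I; z^2 + 68 = 0 gives z = ±2*sqrt(17)*I.
Upper half-plane: z = 8*I, z = 2*sqrt(17)*I (simple).

Each pole is a simple zero of Q(z) = z^4 + 132*z^2 + 4352, so Res(f, z₀) = P(z₀)/Q'(z₀) with P(z) = 2*z^2, Q'(z) = 4*z^3 + 264*z:
  Res(f, 8*I) = (-128)/(64*I) = 2*I
  Res(f, 2*sqrt(17)*I) = (-136)/(-16*sqrt(17)*I) = -sqrt(17)*I/2

Sum of residues: I*(4 - sqrt(17))/2
∫_{-∞}^{∞} f(x) dx = 2πi · (I*(4 - sqrt(17))/2) = pi*(-4 + sqrt(17))

Final answer: pi*(-4 + sqrt(17))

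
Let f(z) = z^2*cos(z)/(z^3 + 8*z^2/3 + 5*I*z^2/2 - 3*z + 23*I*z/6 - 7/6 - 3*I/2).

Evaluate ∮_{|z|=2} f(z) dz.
By the residue theorem, ∮_C f(z) dz = 2πi · (sum of the residues of f at the poles inside |z| = 2).

The denominator factors as (z - 1/3 + I/2)*(z + 3 + I)*(z + I), so the singularities of f are simple poles at z = 1/3 - I/2, z = -3 - I, z = -I.
  |1/3 - I/2|² = 13/36 < 4 = 2², so this pole is inside the contour.
  |-3 - I|² = 10 > 4 = 2², so this pole is outside the contour.
  |-I|² = 1 < 4 = 2², so this pole is inside the contour.

With P(z) = z^2*cos(z) and Q(z) = z^3 + 8*z^2/3 + 5*I*z^2/2 - 3*z + 23*I*z/6 - 7/6 - 3*I/2, each pole is simple, so Res(f, z₀) = P(z₀)/Q'(z₀) with Q'(z) = 3*z^2 + 16*z/3 + 5*I*z - 3 + 23*I/6.
  Res(f, 1/3 - I/2) = P(1/3 - I/2)/Q'(1/3 - I/2) = ((-5/36 - I/3)*cos(1/3 - I/2))/(31/36 + 11*I/6) = (-947/5317 - 42*I/5317)*cos(1/3 - I/2)
  Res(f, -I) = P(-I)/Q'(-I) = (-cosh(1))/(-1 - 3*I/2) = (4/13 - 6*I/13)*cosh(1)

Sum of residues inside C: (4/13 - 6*I/13)*cosh(1) + (-947/5317 - 42*I/5317)*cos(1/3 - I/2)
∮_C f(z) dz = 2πi · ((4/13 - 6*I/13)*cosh(1) + (-947/5317 - 42*I/5317)*cos(1/3 - I/2)) = pi*(84/5317 - 1894*I/5317)*cos(1/3 - I/2) + pi*(12/13 + 8*I/13)*cosh(1)

Final answer: pi*(84/5317 - 1894*I/5317)*cos(1/3 - I/2) + pi*(12/13 + 8*I/13)*cosh(1)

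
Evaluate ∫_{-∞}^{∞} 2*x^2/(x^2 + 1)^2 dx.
pi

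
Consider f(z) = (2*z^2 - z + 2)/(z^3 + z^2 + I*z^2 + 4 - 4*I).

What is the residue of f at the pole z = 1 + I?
Write f(z) = P(z)/Q(z) with P(z) = 2*z^2 - z + 2 and Q(z) = z^3 + z^2 + I*z^2 + 4 - 4*I.
The denominator factors as Q(z) = (z - 1 - I)*(z + 2)*(z + 2*I), so z = 1 + I is a simple zero of Q and P is analytic there; z = 1 + I is therefore a simple pole and
  Res(f, z₀) = P(z₀)/Q'(z₀).

Q'(z) = 3*z^2 + 2*z + 2*I*z, so Q'(1 + I) = 10*I.
P(1 + I) = 1 + 3*I.

Res(f, 1 + I) = (1 + 3*I)/(10*I) = 3/10 - I/10

Final answer: 3/10 - I/10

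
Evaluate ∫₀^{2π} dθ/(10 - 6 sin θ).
Call the integral J. The integrand is 2π-periodic and we integrate over a full period, so shifting θ does not change the value (θ → θ + π/2 turns sin θ into cos θ; θ → θ + π flips the sign of the trig term). Hence
  J = ∫₀^{2π} dθ/(10 + 6 cos θ).
Put z = e^{iθ}: then cos θ = (z + 1/z)/2, dθ = dz/(iz), and z runs once counterclockwise around |z| = 1:
  J = ∮_{|z|=1} 1/(10 + 6*(z + 1/z)/2) · dz/(iz) = (2/i) ∮_{|z|=1} dz/(6*z^2 + 20*z + 6).
The roots of 6*z^2 + 20*z + 6 are z = (-10 ± sqrt(10^2 - 6^2))/6, with sqrt(64) = 8; their product is 1, so only z₊ = -1/3 lies inside the unit circle (z₋ = -3 lies outside).
z₊ is a simple zero of q(z) = 6*z^2 + 20*z + 6, so Res(1/q, z₊) = 1/q'(z₊) with q'(z) = 12*z + 20; and q'(z₊) = 6*(z₊ - z₋) = 16.
Therefore J = (2/i) · 2πi · 1/(16) = 2*pi/(8) = pi/4

Final answer: pi/4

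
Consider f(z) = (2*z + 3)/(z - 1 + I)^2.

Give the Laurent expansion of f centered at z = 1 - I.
(5 - 2*I)/(z - 1 + I)^2 + 2/(z - 1 + I)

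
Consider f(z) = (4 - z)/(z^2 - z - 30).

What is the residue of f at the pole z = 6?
Write f(z) = P(z)/Q(z) with P(z) = 4 - z and Q(z) = z^2 - z - 30.
The denominator factors as Q(z) = (z - 6)*(z + 5), so z = 6 is a simple zero of Q and P is analytic there; z = 6 is therefore a simple pole and
  Res(f, z₀) = P(z₀)/Q'(z₀).

Q'(z) = 2*z - 1, so Q'(6) = 11.
P(6) = -2.

Res(f, 6) = (-2)/(11) = -2/11

Final answer: -2/11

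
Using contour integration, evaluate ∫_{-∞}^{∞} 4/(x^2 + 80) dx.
Let f(z) = 4/(z^2 + 80). The denominator has no real zeros and deg Q - deg P = 2 ≥ 2, so the integral of f over the upper semicircle |z| = R tends to 0 as R → ∞. Closing the contour in the upper half-plane,
  ∫_{-∞}^{∞} f(x) dx = 2πi · Σ Res(f, z_k)  over the poles with Im z_k > 0.

Zeros of the denominator: z^2 + 80 = 0 gives z = ±4*sqrt(5)*I.
Upper half-plane: z = 4*sqrt(5)*I (simple).

Each pole is a simple zero of Q(z) = z^2 + 80, so Res(f, z₀) = P(z₀)/Q'(z₀) with P(z) = 4, Q'(z) = 2*z:
  Res(f, 4*sqrt(5)*I) = (4)/(8*sqrt(5)*I) = -sqrt(5)*I/10

∫_{-∞}^{∞} f(x) dx = 2πi · (-sqrt(5)*I/10) = sqrt(5)*pi/5

Final answer: sqrt(5)*pi/5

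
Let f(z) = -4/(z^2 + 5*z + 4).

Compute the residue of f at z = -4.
4/3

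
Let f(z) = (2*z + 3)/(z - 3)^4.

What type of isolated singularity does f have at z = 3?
Write f(z) = g(z)/(z - 3)^4 with g(z) = 2*z + 3.
g is entire and g(3) = 9 ≠ 0, so no factor of (z - 3) cancels: the Laurent expansion of f about z = 3 starts at the power -4, i.e. lim_{z→z₀} (z - z₀)^4 f(z) = 9 is finite and nonzero.
So z = 3 is a pole of order 4.

Final answer: pole of order 4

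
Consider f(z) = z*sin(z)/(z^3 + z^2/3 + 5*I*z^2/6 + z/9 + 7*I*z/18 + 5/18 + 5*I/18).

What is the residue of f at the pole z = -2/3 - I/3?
Write f(z) = P(z)/Q(z) with P(z) = z*sin(z) and Q(z) = z^3 + z^2/3 + 5*I*z^2/6 + z/9 + 7*I*z/18 + 5/18 + 5*I/18.
The denominator factors as Q(z) = (z - 1/3 + I)*(z + 2/3 + I/3)*(z - I/2), so z = -2/3 - I/3 is a simple zero of Q and P is analytic there; z = -2/3 - I/3 is therefore a simple pole and
  Res(f, z₀) = P(z₀)/Q'(z₀).

Q'(z) = 3*z^2 + 2*z/3 + 5*I*z/3 + 1/9 + 7*I/18, so Q'(-2/3 - I/3) = 11/9 + 7*I/18.
P(-2/3 - I/3) = (2/3 + I/3)*sin(2/3 + I/3).

Res(f, -2/3 - I/3) = ((2/3 + I/3)*sin(2/3 + I/3))/(11/9 + 7*I/18) = (306/533 + 48*I/533)*sin(2/3 + I/3)

Final answer: (306/533 + 48*I/533)*sin(2/3 + I/3)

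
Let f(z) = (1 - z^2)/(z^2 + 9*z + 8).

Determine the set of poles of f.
The singularities of f are the zeros of the denominator. Factoring,
  z^2 + 9*z + 8 = (z + 1)*(z + 8)
so the candidates are z = -1, z = -8.

Check the numerator P(z) = 1 - z^2 at each one:
  P(-1) = 0, so the factor (z + 1) cancels and z = -1 is only a removable singularity, not a pole.
  P(-8) = -63 ≠ 0, so z = -8 is a (simple) pole.

Poles of f: {-8}

Final answer: {-8}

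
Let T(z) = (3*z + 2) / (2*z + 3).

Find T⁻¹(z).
Set w = T(z) = (3*z + 2) / (2*z + 3) and solve for z:
  w*(2*z + 3) = 3*z + 2
  3*w + z*(2*w - 3) - 2 = 0
  z*(2*w - 3) = 2 - 3*w
  z = (3*w - 2)/(3 - 2*w)
Renaming the variable, T⁻¹(z) = (3*z - 2)/(-2*z + 3) = (-3*z + 2)/(2*z - 3).
(Check: ad - bc = 5 ≠ 0, so T is invertible.)

Final answer: (-3*z + 2)/(2*z - 3)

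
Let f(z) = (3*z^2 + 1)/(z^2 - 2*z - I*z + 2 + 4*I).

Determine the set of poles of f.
The singularities of f are the zeros of the denominator. Factoring,
  z^2 - 2*z - I*z + 2 + 4*I = (z - 2*I)*(z - 2 + I)
so the candidates are z = 2*I, z = 2 - I.

Check the numerator P(z) = 3*z^2 + 1 at each one:
  P(2*I) = -11 ≠ 0, so z = 2*I is a (simple) pole.
  P(2 - I) = 10 - 12*I ≠ 0, so z = 2 - I is a (simple) pole.

Poles of f: {2*I, 2 - I}

Final answer: {2*I, 2 - I}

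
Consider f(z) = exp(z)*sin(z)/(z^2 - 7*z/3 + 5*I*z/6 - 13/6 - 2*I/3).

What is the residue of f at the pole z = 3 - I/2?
Write f(z) = P(z)/Q(z) with P(z) = exp(z)*sin(z) and Q(z) = z^2 - 7*z/3 + 5*I*z/6 - 13/6 - 2*I/3.
The denominator factors as Q(z) = (z - 3 + I/2)*(z + 2/3 + I/3), so z = 3 - I/2 is a simple zero of Q and P is analytic there; z = 3 - I/2 is therefore a simple pole and
  Res(f, z₀) = P(z₀)/Q'(z₀).

Q'(z) = 2*z - 7/3 + 5*I/6, so Q'(3 - I/2) = 11/3 - I/6.
P(3 - I/2) = exp(3 - I/2)*sin(3 - I/2).

Res(f, 3 - I/2) = (exp(3 - I/2)*sin(3 - I/2))/(11/3 - I/6) = (132/485 + 6*I/485)*exp(3 - I/2)*sin(3 - I/2)

Final answer: (132/485 + 6*I/485)*exp(3 - I/2)*sin(3 - I/2)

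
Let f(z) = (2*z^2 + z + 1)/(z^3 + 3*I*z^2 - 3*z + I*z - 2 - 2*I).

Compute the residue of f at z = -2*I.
19/10 + 13*I/10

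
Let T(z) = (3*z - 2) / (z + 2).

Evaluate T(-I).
Substitute z = -I:
  numerator:   3*(-I) - 2 = -2 - 3*I
  denominator: (-I) + 2 = 2 - I
T(-I) = (-2 - 3*I)/(2 - I); multiplying numerator and denominator by the conjugate 2 + I gives (-1 - 8*I)/5 = -1/5 - 8*I/5

Final answer: -1/5 - 8*I/5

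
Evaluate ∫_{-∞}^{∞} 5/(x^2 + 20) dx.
Let f(z) = 5/(z^2 + 20). The denominator has no real zeros and deg Q - deg P = 2 ≥ 2, so the integral of f over the upper semicircle |z| = R tends to 0 as R → ∞. Closing the contour in the upper half-plane,
  ∫_{-∞}^{∞} f(x) dx = 2πi · Σ Res(f, z_k)  over the poles with Im z_k > 0.

Zeros of the denominator: z^2 + 20 = 0 gives z = ±2*sqrt(5)*I.
Upper half-plane: z = 2*sqrt(5)*I (simple).

Each pole is a simple zero of Q(z) = z^2 + 20, so Res(f, z₀) = P(z₀)/Q'(z₀) with P(z) = 5, Q'(z) = 2*z:
  Res(f, 2*sqrt(5)*I) = (5)/(4*sqrt(5)*I) = -sqrt(5)*I/4

∫_{-∞}^{∞} f(x) dx = 2πi · (-sqrt(5)*I/4) = sqrt(5)*pi/2

Final answer: sqrt(5)*pi/2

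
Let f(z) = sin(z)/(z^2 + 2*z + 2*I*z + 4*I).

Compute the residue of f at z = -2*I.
Write f(z) = P(z)/Q(z) with P(z) = sin(z) and Q(z) = z^2 + 2*z + 2*I*z + 4*I.
The denominator factors as Q(z) = (z + 2)*(z + 2*I), so z = -2*I is a simple zero of Q and P is analytic there; z = -2*I is therefore a simple pole and
  Res(f, z₀) = P(z₀)/Q'(z₀).

Q'(z) = 2*z + 2 + 2*I, so Q'(-2*I) = 2 - 2*I.
P(-2*I) = -I*sinh(2).

Res(f, -2*I) = (-I*sinh(2))/(2 - 2*I) = (1/4 - I/4)*sinh(2)

Final answer: (1/4 - I/4)*sinh(2)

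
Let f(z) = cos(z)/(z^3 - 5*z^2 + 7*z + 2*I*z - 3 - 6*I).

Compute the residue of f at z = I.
Write f(z) = P(z)/Q(z) with P(z) = cos(z) and Q(z) = z^3 - 5*z^2 + 7*z + 2*I*z - 3 - 6*I.
The denominator factors as Q(z) = (z - I)*(z - 3)*(z - 2 + I), so z = I is a simple zero of Q and P is analytic there; z = I is therefore a simple pole and
  Res(f, z₀) = P(z₀)/Q'(z₀).

Q'(z) = 3*z^2 - 10*z + 7 + 2*I, so Q'(I) = 4 - 8*I.
P(I) = cosh(1).

Res(f, I) = (cosh(1))/(4 - 8*I) = (1/20 + I/10)*cosh(1)

Final answer: (1/20 + I/10)*cosh(1)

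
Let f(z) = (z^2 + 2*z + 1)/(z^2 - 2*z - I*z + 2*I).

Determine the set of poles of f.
The singularities of f are the zeros of the denominator. Factoring,
  z^2 - 2*z - I*z + 2*I = (z - I)*(z - 2)
so the candidates are z = I, z = 2.

Check the numerator P(z) = z^2 + 2*z + 1 at each one:
  P(I) = 2*I ≠ 0, so z = I is a (simple) pole.
  P(2) = 9 ≠ 0, so z = 2 is a (simple) pole.

Poles of f: {I, 2}

Final answer: {I, 2}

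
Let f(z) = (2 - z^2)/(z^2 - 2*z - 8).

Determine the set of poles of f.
The singularities of f are the zeros of the denominator. Factoring,
  z^2 - 2*z - 8 = (z - 4)*(z + 2)
so the candidates are z = 4, z = -2.

Check the numerator P(z) = 2 - z^2 at each one:
  P(4) = -14 ≠ 0, so z = 4 is a (simple) pole.
  P(-2) = -2 ≠ 0, so z = -2 is a (simple) pole.

Poles of f: {-2, 4}

Final answer: {-2, 4}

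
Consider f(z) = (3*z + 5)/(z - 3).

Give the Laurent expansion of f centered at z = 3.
Put w = z - (3), i.e. z = w + 3. The denominator is w, so it suffices to rewrite the numerator in powers of w.

P(z) = 3*z + 5
P(w + 3) = 14 + 3*w

Dividing each term by w:
  f = 14/w + 3

Substituting back w = z - 3:
  f(z) = 14/(z - 3) + 3

The series is finite because the numerator is a polynomial; the negative powers form the principal part, and the coefficient of 1/(z - 3) gives Res(f, 3) = 14.

Final answer: 14/(z - 3) + 3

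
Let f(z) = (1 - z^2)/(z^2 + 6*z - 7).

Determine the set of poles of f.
The singularities of f are the zeros of the denominator. Factoring,
  z^2 + 6*z - 7 = (z - 1)*(z + 7)
so the candidates are z = 1, z = -7.

Check the numerator P(z) = 1 - z^2 at each one:
  P(1) = 0, so the factor (z - 1) cancels and z = 1 is only a removable singularity, not a pole.
  P(-7) = -48 ≠ 0, so z = -7 is a (simple) pole.

Poles of f: {-7}

Final answer: {-7}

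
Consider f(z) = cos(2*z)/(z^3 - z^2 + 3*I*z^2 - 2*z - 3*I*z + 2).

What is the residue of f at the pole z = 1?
Write f(z) = P(z)/Q(z) with P(z) = cos(2*z) and Q(z) = z^3 - z^2 + 3*I*z^2 - 2*z - 3*I*z + 2.
The denominator factors as Q(z) = (z + I)*(z + 2*I)*(z - 1), so z = 1 is a simple zero of Q and P is analytic there; z = 1 is therefore a simple pole and
  Res(f, z₀) = P(z₀)/Q'(z₀).

Q'(z) = 3*z^2 - 2*z + 6*I*z - 2 - 3*I, so Q'(1) = -1 + 3*I.
P(1) = cos(2).

Res(f, 1) = (cos(2))/(-1 + 3*I) = (-1/10 - 3*I/10)*cos(2)

Final answer: (-1/10 - 3*I/10)*cos(2)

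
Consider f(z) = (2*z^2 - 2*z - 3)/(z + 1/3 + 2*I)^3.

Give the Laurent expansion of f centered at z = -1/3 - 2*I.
(-91/9 + 20*I/3)/(z + 1/3 + 2*I)^3 + (-10/3 - 8*I)/(z + 1/3 + 2*I)^2 + 2/(z + 1/3 + 2*I)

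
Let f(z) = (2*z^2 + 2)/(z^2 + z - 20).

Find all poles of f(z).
The singularities of f are the zeros of the denominator. Factoring,
  z^2 + z - 20 = (z - 4)*(z + 5)
so the candidates are z = 4, z = -5.

Check the numerator P(z) = 2*z^2 + 2 at each one:
  P(4) = 34 ≠ 0, so z = 4 is a (simple) pole.
  P(-5) = 52 ≠ 0, so z = -5 is a (simple) pole.

Poles of f: {-5, 4}

Final answer: {-5, 4}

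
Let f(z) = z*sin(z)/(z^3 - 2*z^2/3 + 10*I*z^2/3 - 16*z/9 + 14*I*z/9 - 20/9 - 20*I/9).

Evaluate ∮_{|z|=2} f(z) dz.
pi*(162/425 - 66*I/425)*sin(2/3 - 2*I/3) + pi*(-9/34 + 3*I/34)*sin(1 - I/3)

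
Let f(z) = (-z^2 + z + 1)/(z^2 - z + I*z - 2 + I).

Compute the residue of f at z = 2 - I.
Write f(z) = P(z)/Q(z) with P(z) = -z^2 + z + 1 and Q(z) = z^2 - z + I*z - 2 + I.
The denominator factors as Q(z) = (z - 2 + I)*(z + 1), so z = 2 - I is a simple zero of Q and P is analytic there; z = 2 - I is therefore a simple pole and
  Res(f, z₀) = P(z₀)/Q'(z₀).

Q'(z) = 2*z - 1 + I, so Q'(2 - I) = 3 - I.
P(2 - I) = 3*I.

Res(f, 2 - I) = (3*I)/(3 - I) = -3/10 + 9*I/10

Final answer: -3/10 + 9*I/10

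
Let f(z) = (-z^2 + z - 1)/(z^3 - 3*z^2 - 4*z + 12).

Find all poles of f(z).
{-2, 2, 3}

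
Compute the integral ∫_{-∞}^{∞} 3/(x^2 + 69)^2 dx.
Let f(z) = 3/(z^2 + 69)^2. The denominator has no real zeros and deg Q - deg P = 4 ≥ 2, so the integral of f over the upper semicircle |z| = R tends to 0 as R → ∞. Closing the contour in the upper half-plane,
  ∫_{-∞}^{∞} f(x) dx = 2πi · Σ Res(f, z_k)  over the poles with Im z_k > 0.

Zeros of the denominator: z^2 + 69 = 0 gives z = ±sqrt(69)*I.
Upper half-plane: z = sqrt(69)*I (a pole of order 2).

Write f(z) = g(z)/(z - sqrt(69)*I)^2 with g(z) = 3/(z + sqrt(69)*I)^2. For a double pole, Res(f, z₀) = g'(z₀):
  g'(z) = -6/(z + sqrt(69)*I)^3
  Res(f, sqrt(69)*I) = g'(sqrt(69)*I) = -sqrt(69)*I/6348

∫_{-∞}^{∞} f(x) dx = 2πi · (-sqrt(69)*I/6348) = sqrt(69)*pi/3174

Final answer: sqrt(69)*pi/3174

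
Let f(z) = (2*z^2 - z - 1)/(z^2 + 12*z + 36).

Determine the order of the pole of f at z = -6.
Factor the denominator:
  z^2 + 12*z + 36 = (z + 6)^2

The numerator P(z) = 2*z^2 - z - 1 has P(-6) = 77 ≠ 0, so no factor of (z + 6) cancels.
Near z = -6 we can therefore write f(z) = g(z)/(z + 6)^2 with g analytic at -6 and g(-6) ≠ 0 (g is just the numerator).

Hence z = -6 is a pole of order 2.

Final answer: 2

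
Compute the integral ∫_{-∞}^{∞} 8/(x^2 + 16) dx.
Let f(z) = 8/(z^2 + 16). The denominator has no real zeros and deg Q - deg P = 2 ≥ 2, so the integral of f over the upper semicircle |z| = R tends to 0 as R → ∞. Closing the contour in the upper half-plane,
  ∫_{-∞}^{∞} f(x) dx = 2πi · Σ Res(f, z_k)  over the poles with Im z_k > 0.

Zeros of the denominator: z^2 + 16 = 0 gives z = ±4*I.
Upper half-plane: z = 4*I (simple).

Each pole is a simple zero of Q(z) = z^2 + 16, so Res(f, z₀) = P(z₀)/Q'(z₀) with P(z) = 8, Q'(z) = 2*z:
  Res(f, 4*I) = (8)/(8*I) = -I

∫_{-∞}^{∞} f(x) dx = 2πi · (-I) = 2*pi

Final answer: 2*pi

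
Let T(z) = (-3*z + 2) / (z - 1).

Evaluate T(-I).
-5/2 - I/2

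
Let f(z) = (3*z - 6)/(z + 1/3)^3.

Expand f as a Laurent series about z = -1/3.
Put w = z - (-1/3), i.e. z = w - 1/3. The denominator is w^3, so it suffices to rewrite the numerator in powers of w.

P(z) = 3*z - 6
P(w - 1/3) = -7 + 3*w

Dividing each term by w^3:
  f = -7/w^3 + 3/w^2

Substituting back w = z + 1/3:
  f(z) = -7/(z + 1/3)^3 + 3/(z + 1/3)^2

The series is finite because the numerator is a polynomial; the negative powers form the principal part.

Final answer: -7/(z + 1/3)^3 + 3/(z + 1/3)^2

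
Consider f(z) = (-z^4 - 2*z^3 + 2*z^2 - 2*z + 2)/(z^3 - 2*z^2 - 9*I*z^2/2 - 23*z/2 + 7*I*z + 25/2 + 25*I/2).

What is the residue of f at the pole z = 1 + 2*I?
-342/185 - 1016*I/185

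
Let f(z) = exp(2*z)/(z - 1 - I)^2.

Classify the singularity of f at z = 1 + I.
Write f(z) = g(z)/(z - 1 - I)^2 with g(z) = exp(2*z).
g is entire and g(1 + I) = exp(2 + 2*I) ≠ 0, so no factor of (z - 1 - I) cancels: the Laurent expansion of f about z = 1 + I starts at the power -2, i.e. lim_{z→z₀} (z - z₀)^2 f(z) = exp(2 + 2*I) is finite and nonzero.
So z = 1 + I is a pole of order 2.

Final answer: pole of order 2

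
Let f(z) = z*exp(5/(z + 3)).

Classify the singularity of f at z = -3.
essential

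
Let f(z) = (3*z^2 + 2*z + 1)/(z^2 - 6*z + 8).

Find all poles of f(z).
The singularities of f are the zeros of the denominator. Factoring,
  z^2 - 6*z + 8 = (z - 4)*(z - 2)
so the candidates are z = 4, z = 2.

Check the numerator P(z) = 3*z^2 + 2*z + 1 at each one:
  P(4) = 57 ≠ 0, so z = 4 is a (simple) pole.
  P(2) = 17 ≠ 0, so z = 2 is a (simple) pole.

Poles of f: {2, 4}

Final answer: {2, 4}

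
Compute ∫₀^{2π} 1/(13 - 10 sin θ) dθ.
Call the integral J. The integrand is 2π-periodic and we integrate over a full period, so shifting θ does not change the value (θ → θ + π/2 turns sin θ into cos θ; θ → θ + π flips the sign of the trig term). Hence
  J = ∫₀^{2π} dθ/(13 + 10 cos θ).
Put z = e^{iθ}: then cos θ = (z + 1/z)/2, dθ = dz/(iz), and z runs once counterclockwise around |z| = 1:
  J = ∮_{|z|=1} 1/(13 + 10*(z + 1/z)/2) · dz/(iz) = (2/i) ∮_{|z|=1} dz/(10*z^2 + 26*z + 10).
The roots of 10*z^2 + 26*z + 10 are z = (-13 ± sqrt(13^2 - 10^2))/10, with sqrt(69) = sqrt(69); their product is 1, so only z₊ = -13/10 + sqrt(69)/10 lies inside the unit circle (z₋ = -13/10 - sqrt(69)/10 lies outside).
z₊ is a simple zero of q(z) = 10*z^2 + 26*z + 10, so Res(1/q, z₊) = 1/q'(z₊) with q'(z) = 20*z + 26; and q'(z₊) = 10*(z₊ - z₋) = 2*sqrt(69).
Therefore J = (2/i) · 2πi · 1/(2*sqrt(69)) = 2*pi/(sqrt(69)) = 2*sqrt(69)*pi/69

Final answer: 2*sqrt(69)*pi/69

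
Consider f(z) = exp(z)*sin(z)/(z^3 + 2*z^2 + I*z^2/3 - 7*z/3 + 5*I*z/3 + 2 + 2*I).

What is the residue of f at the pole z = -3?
(-114/1445 - 3*I/1445)*exp(-3)*sin(3)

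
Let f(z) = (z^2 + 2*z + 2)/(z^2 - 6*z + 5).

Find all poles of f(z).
The singularities of f are the zeros of the denominator. Factoring,
  z^2 - 6*z + 5 = (z - 5)*(z - 1)
so the candidates are z = 5, z = 1.

Check the numerator P(z) = z^2 + 2*z + 2 at each one:
  P(5) = 37 ≠ 0, so z = 5 is a (simple) pole.
  P(1) = 5 ≠ 0, so z = 1 is a (simple) pole.

Poles of f: {1, 5}

Final answer: {1, 5}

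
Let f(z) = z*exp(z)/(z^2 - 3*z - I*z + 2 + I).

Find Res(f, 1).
exp(1)*(-1/2 + I/2)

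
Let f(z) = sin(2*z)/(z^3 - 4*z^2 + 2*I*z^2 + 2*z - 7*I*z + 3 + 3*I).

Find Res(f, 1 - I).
(-2/5 + I/5)*sin(2 - 2*I)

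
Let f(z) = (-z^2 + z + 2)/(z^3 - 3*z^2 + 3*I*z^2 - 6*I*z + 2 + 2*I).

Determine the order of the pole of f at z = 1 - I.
3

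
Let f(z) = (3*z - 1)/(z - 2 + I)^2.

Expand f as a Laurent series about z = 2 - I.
Put w = z - (2 - I), i.e. z = w + 2 - I. The denominator is w^2, so it suffices to rewrite the numerator in powers of w.

P(z) = 3*z - 1
P(w + 2 - I) = 5 - 3*I + 3*w

Dividing each term by w^2:
  f = (5 - 3*I)/w^2 + 3/w

Substituting back w = z - 2 + I:
  f(z) = (5 - 3*I)/(z - 2 + I)^2 + 3/(z - 2 + I)

The series is finite because the numerator is a polynomial; the negative powers form the principal part, and the coefficient of 1/(z - 2 + I) gives Res(f, 2 - I) = 3.

Final answer: (5 - 3*I)/(z - 2 + I)^2 + 3/(z - 2 + I)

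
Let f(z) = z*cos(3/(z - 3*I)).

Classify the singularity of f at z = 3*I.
essential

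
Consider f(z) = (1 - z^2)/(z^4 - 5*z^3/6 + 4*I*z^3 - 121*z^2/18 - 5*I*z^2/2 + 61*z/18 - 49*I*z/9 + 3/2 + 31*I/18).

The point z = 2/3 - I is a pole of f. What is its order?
Factor the denominator:
  z^4 - 5*z^3/6 + 4*I*z^3 - 121*z^2/18 - 5*I*z^2/2 + 61*z/18 - 49*I*z/9 + 3/2 + 31*I/18 = (z - 2/3 + I)^2*(z + 1 + I)*(z - 1/2 + I)

The numerator P(z) = 1 - z^2 has P(2/3 - I) = 14/9 + 4*I/3 ≠ 0, so no factor of (z - 2/3 + I) cancels.
Near z = 2/3 - I we can therefore write f(z) = g(z)/(z - 2/3 + I)^2 with g analytic at 2/3 - I and g(2/3 - I) ≠ 0 (g is the numerator divided by the remaining denominator factors).

Hence z = 2/3 - I is a pole of order 2.

Final answer: 2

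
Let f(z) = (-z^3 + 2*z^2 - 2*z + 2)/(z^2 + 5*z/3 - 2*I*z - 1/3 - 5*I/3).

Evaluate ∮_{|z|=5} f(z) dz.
By the residue theorem, ∮_C f(z) dz = 2πi · (sum of the residues of f at the poles inside |z| = 5).

The denominator factors as (z + 1 - I)*(z + 2/3 - I), so the singularities of f are simple poles at z = -1 + I, z = -2/3 + I.
  |-1 + I|² = 2 < 25 = 5², so this pole is inside the contour.
  |-2/3 + I|² = 13/9 < 25 = 5², so this pole is inside the contour.

With P(z) = -z^3 + 2*z^2 - 2*z + 2 and Q(z) = z^2 + 5*z/3 - 2*I*z - 1/3 - 5*I/3, each pole is simple, so Res(f, z₀) = P(z₀)/Q'(z₀) with Q'(z) = 2*z + 5/3 - 2*I.
  Res(f, -1 + I) = P(-1 + I)/Q'(-1 + I) = (2 - 8*I)/(-1/3) = -6 + 24*I
  Res(f, -2/3 + I) = P(-2/3 + I)/Q'(-2/3 + I) = (14/27 - 5*I)/(1/3) = 14/9 - 15*I

Sum of residues inside C: -40/9 + 9*I
∮_C f(z) dz = 2πi · (-40/9 + 9*I) = pi*(-18 - 80*I/9)

Final answer: pi*(-18 - 80*I/9)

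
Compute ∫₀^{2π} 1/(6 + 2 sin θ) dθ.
sqrt(2)*pi/4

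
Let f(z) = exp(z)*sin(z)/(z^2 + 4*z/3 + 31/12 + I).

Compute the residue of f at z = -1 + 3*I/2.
(6/85 + 27*I/85)*exp(-1 + 3*I/2)*sin(1 - 3*I/2)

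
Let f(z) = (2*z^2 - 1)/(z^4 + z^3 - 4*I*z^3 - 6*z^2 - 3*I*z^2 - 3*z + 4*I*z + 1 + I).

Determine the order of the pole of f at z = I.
Factor the denominator:
  z^4 + z^3 - 4*I*z^3 - 6*z^2 - 3*I*z^2 - 3*z + 4*I*z + 1 + I = (z - I)^3*(z + 1 - I)

The numerator P(z) = 2*z^2 - 1 has P(I) = -3 ≠ 0, so no factor of (z - I) cancels.
Near z = I we can therefore write f(z) = g(z)/(z - I)^3 with g analytic at I and g(I) ≠ 0 (g is the numerator divided by the remaining denominator factors).

Hence z = I is a pole of order 3.

Final answer: 3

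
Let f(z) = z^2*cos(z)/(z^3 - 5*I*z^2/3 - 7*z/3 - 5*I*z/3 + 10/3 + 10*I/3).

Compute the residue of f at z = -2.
(174/533 - 90*I/533)*cos(2)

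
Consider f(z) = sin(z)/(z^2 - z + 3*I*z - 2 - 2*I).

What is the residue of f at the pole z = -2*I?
(1/2 + I/2)*sinh(2)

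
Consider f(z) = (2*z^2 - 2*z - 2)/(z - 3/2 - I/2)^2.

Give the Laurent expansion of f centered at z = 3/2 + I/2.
(-1 + 2*I)/(z - 3/2 - I/2)^2 + (4 + 2*I)/(z - 3/2 - I/2) + 2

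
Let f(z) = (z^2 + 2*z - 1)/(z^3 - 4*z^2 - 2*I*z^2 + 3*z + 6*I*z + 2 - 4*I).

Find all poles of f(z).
The singularities of f are the zeros of the denominator. Factoring,
  z^3 - 4*z^2 - 2*I*z^2 + 3*z + 6*I*z + 2 - 4*I = (z - 2)*(z - 2 - I)*(z - I)
so the candidates are z = 2, z = 2 + I, z = I.

Check the numerator P(z) = z^2 + 2*z - 1 at each one:
  P(2) = 7 ≠ 0, so z = 2 is a (simple) pole.
  P(2 + I) = 6 + 6*I ≠ 0, so z = 2 + I is a (simple) pole.
  P(I) = -2 + 2*I ≠ 0, so z = I is a (simple) pole.

Poles of f: {I, 2, 2 + I}

Final answer: {I, 2, 2 + I}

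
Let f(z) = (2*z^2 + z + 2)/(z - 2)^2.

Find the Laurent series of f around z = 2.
12/(z - 2)^2 + 9/(z - 2) + 2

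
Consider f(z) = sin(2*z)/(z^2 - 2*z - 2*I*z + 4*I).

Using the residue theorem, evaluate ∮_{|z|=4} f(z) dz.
By the residue theorem, ∮_C f(z) dz = 2πi · (sum of the residues of f at the poles inside |z| = 4).

The denominator factors as (z - 2)*(z - 2*I), so the singularities of f are simple poles at z = 2, z = 2*I.
  |2|² = 4 < 16 = 4², so this pole is inside the contour.
  |2*I|² = 4 < 16 = 4², so this pole is inside the contour.

With P(z) = sin(2*z) and Q(z) = z^2 - 2*z - 2*I*z + 4*I, each pole is simple, so Res(f, z₀) = P(z₀)/Q'(z₀) with Q'(z) = 2*z - 2 - 2*I.
  Res(f, 2) = P(2)/Q'(2) = (sin(4))/(2 - 2*I) = (1/4 + I/4)*sin(4)
  Res(f, 2*I) = P(2*I)/Q'(2*I) = (I*sinh(4))/(-2 + 2*I) = (1/4 - I/4)*sinh(4)

Sum of residues inside C: (1/4 - I/4)*sinh(4) + (1/4 + I/4)*sin(4)
∮_C f(z) dz = 2πi · ((1/4 - I/4)*sinh(4) + (1/4 + I/4)*sin(4)) = pi*(-1/2 + I/2)*sin(4) + pi*(1/2 + I/2)*sinh(4)

Final answer: pi*(-1/2 + I/2)*sin(4) + pi*(1/2 + I/2)*sinh(4)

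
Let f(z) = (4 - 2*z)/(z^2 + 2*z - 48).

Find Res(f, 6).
-4/7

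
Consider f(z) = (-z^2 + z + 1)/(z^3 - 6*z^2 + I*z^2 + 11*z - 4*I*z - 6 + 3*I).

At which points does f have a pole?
The singularities of f are the zeros of the denominator. Factoring,
  z^3 - 6*z^2 + I*z^2 + 11*z - 4*I*z - 6 + 3*I = (z - 3)*(z - 1)*(z - 2 + I)
so the candidates are z = 3, z = 1, z = 2 - I.

Check the numerator P(z) = -z^2 + z + 1 at each one:
  P(3) = -5 ≠ 0, so z = 3 is a (simple) pole.
  P(1) = 1 ≠ 0, so z = 1 is a (simple) pole.
  P(2 - I) = 3*I ≠ 0, so z = 2 - I is a (simple) pole.

Poles of f: {1, 2 - I, 3}

Final answer: {1, 2 - I, 3}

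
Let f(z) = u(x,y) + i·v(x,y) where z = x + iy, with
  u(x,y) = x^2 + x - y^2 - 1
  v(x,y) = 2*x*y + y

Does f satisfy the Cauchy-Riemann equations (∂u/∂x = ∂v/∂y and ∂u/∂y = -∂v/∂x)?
∂u/∂x = 2*x + 1
∂v/∂y = 2*x + 1
∂u/∂y = -2*y
∂v/∂x = 2*y
∂u/∂x = ∂v/∂y and ∂u/∂y = -∂v/∂x hold identically; f is analytic.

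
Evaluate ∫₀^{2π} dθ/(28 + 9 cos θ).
2*sqrt(703)*pi/703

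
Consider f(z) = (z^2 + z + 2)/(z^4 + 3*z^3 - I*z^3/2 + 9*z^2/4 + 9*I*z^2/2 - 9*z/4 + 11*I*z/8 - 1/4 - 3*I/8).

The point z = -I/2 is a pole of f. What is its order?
Factor the denominator:
  z^4 + 3*z^3 - I*z^3/2 + 9*z^2/4 + 9*I*z^2/2 - 9*z/4 + 11*I*z/8 - 1/4 - 3*I/8 = (z + I/2)^3*(z + 3 - 2*I)

The numerator P(z) = z^2 + z + 2 has P(-I/2) = 7/4 - I/2 ≠ 0, so no factor of (z + I/2) cancels.
Near z = -I/2 we can therefore write f(z) = g(z)/(z + I/2)^3 with g analytic at -I/2 and g(-I/2) ≠ 0 (g is the numerator divided by the remaining denominator factors).

Hence z = -I/2 is a pole of order 3.

Final answer: 3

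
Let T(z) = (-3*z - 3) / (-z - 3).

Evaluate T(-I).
Substitute z = -I:
  numerator:   -3*(-I) - 3 = -3 + 3*I
  denominator: -(-I) - 3 = -3 + I
T(-I) = (-3 + 3*I)/(-3 + I); multiplying numerator and denominator by the conjugate -3 - I gives (12 - 6*I)/10 = 6/5 - 3*I/5

Final answer: 6/5 - 3*I/5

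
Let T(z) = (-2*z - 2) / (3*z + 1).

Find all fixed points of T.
T(z) = z means -2*z - 2 = z*(3*z + 1), i.e.
  3*z^2 + 3*z + 2 = 0.
Discriminant: (3)^2 - 4*(3)*(2) = -15, so the roots are complex conjugates.
  z = (-3 ± I*sqrt(15))/(2*(3))
Fixed points: {-1/2 - sqrt(15)*I/6, -1/2 + sqrt(15)*I/6}

Final answer: {-1/2 - sqrt(15)*I/6, -1/2 + sqrt(15)*I/6}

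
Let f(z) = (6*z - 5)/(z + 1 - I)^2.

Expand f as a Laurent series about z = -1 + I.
Put w = z - (-1 + I), i.e. z = w - 1 + I. The denominator is w^2, so it suffices to rewrite the numerator in powers of w.

P(z) = 6*z - 5
P(w - 1 + I) = -11 + 6*I + 6*w

Dividing each term by w^2:
  f = (-11 + 6*I)/w^2 + 6/w

Substituting back w = z + 1 - I:
  f(z) = (-11 + 6*I)/(z + 1 - I)^2 + 6/(z + 1 - I)

The series is finite because the numerator is a polynomial; the negative powers form the principal part, and the coefficient of 1/(z + 1 - I) gives Res(f, -1 + I) = 6.

Final answer: (-11 + 6*I)/(z + 1 - I)^2 + 6/(z + 1 - I)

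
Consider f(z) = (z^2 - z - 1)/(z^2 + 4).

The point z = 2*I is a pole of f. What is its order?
Factor the denominator:
  z^2 + 4 = (z - 2*I)*(z + 2*I)

The numerator P(z) = z^2 - z - 1 has P(2*I) = -5 - 2*I ≠ 0, so no factor of (z - 2*I) cancels.
Near z = 2*I we can therefore write f(z) = g(z)/(z - 2*I) with g analytic at 2*I and g(2*I) ≠ 0 (g is the numerator divided by the remaining denominator factors).

Hence z = 2*I is a pole of order 1.

Final answer: 1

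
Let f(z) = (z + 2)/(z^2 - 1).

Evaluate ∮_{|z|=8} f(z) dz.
By the residue theorem, ∮_C f(z) dz = 2πi · (sum of the residues of f at the poles inside |z| = 8).

The denominator factors as (z - 1)*(z + 1), so the singularities of f are simple poles at z = 1, z = -1.
  |1|² = 1 < 64 = 8², so this pole is inside the contour.
  |-1|² = 1 < 64 = 8², so this pole is inside the contour.

With P(z) = z + 2 and Q(z) = z^2 - 1, each pole is simple, so Res(f, z₀) = P(z₀)/Q'(z₀) with Q'(z) = 2*z.
  Res(f, 1) = P(1)/Q'(1) = (3)/(2) = 3/2
  Res(f, -1) = P(-1)/Q'(-1) = (1)/(-2) = -1/2

Sum of residues inside C: 1
∮_C f(z) dz = 2πi · (1) = 2*I*pi

Final answer: 2*I*pi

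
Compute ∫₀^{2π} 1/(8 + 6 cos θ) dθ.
Let J = ∫₀^{2π} dθ/(8 + 6 cos θ).
Put z = e^{iθ}: then cos θ = (z + 1/z)/2, dθ = dz/(iz), and z runs once counterclockwise around |z| = 1:
  J = ∮_{|z|=1} 1/(8 + 6*(z + 1/z)/2) · dz/(iz) = (2/i) ∮_{|z|=1} dz/(6*z^2 + 16*z + 6).
The roots of 6*z^2 + 16*z + 6 are z = (-8 ± sqrt(8^2 - 6^2))/6, with sqrt(28) = 2*sqrt(7); their product is 1, so only z₊ = -4/3 + sqrt(7)/3 lies inside the unit circle (z₋ = -4/3 - sqrt(7)/3 lies outside).
z₊ is a simple zero of q(z) = 6*z^2 + 16*z + 6, so Res(1/q, z₊) = 1/q'(z₊) with q'(z) = 12*z + 16; and q'(z₊) = 6*(z₊ - z₋) = 4*sqrt(7).
Therefore J = (2/i) · 2πi · 1/(4*sqrt(7)) = 2*pi/(2*sqrt(7)) = sqrt(7)*pi/7

Final answer: sqrt(7)*pi/7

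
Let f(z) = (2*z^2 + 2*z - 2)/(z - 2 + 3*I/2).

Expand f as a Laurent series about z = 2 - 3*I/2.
(11/2 - 15*I)/(z - 2 + 3*I/2) + 10 - 6*I + 2*(z - 2 + 3*I/2)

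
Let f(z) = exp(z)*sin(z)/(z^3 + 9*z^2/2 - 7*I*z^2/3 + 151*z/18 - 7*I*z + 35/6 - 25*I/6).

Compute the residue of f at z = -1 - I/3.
Write f(z) = P(z)/Q(z) with P(z) = exp(z)*sin(z) and Q(z) = z^3 + 9*z^2/2 - 7*I*z^2/3 + 151*z/18 - 7*I*z + 35/6 - 25*I/6.
The denominator factors as Q(z) = (z + 1 + I/3)*(z + 2 + I/3)*(z + 3/2 - 3*I), so z = -1 - I/3 is a simple zero of Q and P is analytic there; z = -1 - I/3 is therefore a simple pole and
  Res(f, z₀) = P(z₀)/Q'(z₀).

Q'(z) = 3*z^2 + 9*z - 14*I*z/3 + 151/18 - 7*I, so Q'(-1 - I/3) = 1/2 - 10*I/3.
P(-1 - I/3) = -exp(-1 - I/3)*sin(1 + I/3).

Res(f, -1 - I/3) = (-exp(-1 - I/3)*sin(1 + I/3))/(1/2 - 10*I/3) = (-18/409 - 120*I/409)*exp(-1 - I/3)*sin(1 + I/3)

Final answer: (-18/409 - 120*I/409)*exp(-1 - I/3)*sin(1 + I/3)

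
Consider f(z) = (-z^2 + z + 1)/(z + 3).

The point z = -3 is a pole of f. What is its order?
Factor the denominator:
  z + 3 = (z + 3)

The numerator P(z) = -z^2 + z + 1 has P(-3) = -11 ≠ 0, so no factor of (z + 3) cancels.
Near z = -3 we can therefore write f(z) = g(z)/(z + 3) with g analytic at -3 and g(-3) ≠ 0 (g is just the numerator).

Hence z = -3 is a pole of order 1.

Final answer: 1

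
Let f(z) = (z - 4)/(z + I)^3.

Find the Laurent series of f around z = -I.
Put w = z - (-I), i.e. z = w - I. The denominator is w^3, so it suffices to rewrite the numerator in powers of w.

P(z) = z - 4
P(w - I) = -4 - I + w

Dividing each term by w^3:
  f = (-4 - I)/w^3 + 1/w^2

Substituting back w = z + I:
  f(z) = (-4 - I)/(z + I)^3 + 1/(z + I)^2

The series is finite because the numerator is a polynomial; the negative powers form the principal part.

Final answer: (-4 - I)/(z + I)^3 + 1/(z + I)^2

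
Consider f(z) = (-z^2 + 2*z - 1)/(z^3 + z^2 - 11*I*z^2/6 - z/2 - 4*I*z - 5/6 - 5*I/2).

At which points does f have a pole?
{-1 - I/2, -1 + I/3, 1 + 2*I}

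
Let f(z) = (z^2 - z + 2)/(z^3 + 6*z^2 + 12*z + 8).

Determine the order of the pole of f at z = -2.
Factor the denominator:
  z^3 + 6*z^2 + 12*z + 8 = (z + 2)^3

The numerator P(z) = z^2 - z + 2 has P(-2) = 8 ≠ 0, so no factor of (z + 2) cancels.
Near z = -2 we can therefore write f(z) = g(z)/(z + 2)^3 with g analytic at -2 and g(-2) ≠ 0 (g is just the numerator).

Hence z = -2 is a pole of order 3.

Final answer: 3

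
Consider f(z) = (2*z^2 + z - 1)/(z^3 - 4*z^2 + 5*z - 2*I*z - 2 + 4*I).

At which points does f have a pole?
{-I, 2, 2 + I}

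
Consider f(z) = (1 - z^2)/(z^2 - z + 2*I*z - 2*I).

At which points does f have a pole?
{-2*I}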